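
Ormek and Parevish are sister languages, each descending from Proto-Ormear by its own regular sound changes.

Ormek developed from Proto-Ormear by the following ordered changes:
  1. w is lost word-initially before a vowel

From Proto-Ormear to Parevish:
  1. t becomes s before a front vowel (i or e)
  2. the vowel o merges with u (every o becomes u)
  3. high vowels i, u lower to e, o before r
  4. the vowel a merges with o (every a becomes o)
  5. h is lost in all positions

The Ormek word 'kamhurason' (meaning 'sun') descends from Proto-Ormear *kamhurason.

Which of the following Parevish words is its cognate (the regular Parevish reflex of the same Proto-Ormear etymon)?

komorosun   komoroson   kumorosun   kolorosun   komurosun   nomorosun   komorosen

komorosun

Parevish: start from *kamhurason.
  rule 1: no change — kamhurason
  rule 2 (vowel merger): kamhurason → kamhurasun
  rule 3 (pre-rhotic lowering): kamhurasun → kamhorasun
  rule 4 (vowel merger): kamhorasun → komhorosun
  rule 5 (h-loss): komhorosun → komorosun
  ⇒ Parevish komorosun
Only 'komorosun' matches the regular Parevish development of *kamhurason.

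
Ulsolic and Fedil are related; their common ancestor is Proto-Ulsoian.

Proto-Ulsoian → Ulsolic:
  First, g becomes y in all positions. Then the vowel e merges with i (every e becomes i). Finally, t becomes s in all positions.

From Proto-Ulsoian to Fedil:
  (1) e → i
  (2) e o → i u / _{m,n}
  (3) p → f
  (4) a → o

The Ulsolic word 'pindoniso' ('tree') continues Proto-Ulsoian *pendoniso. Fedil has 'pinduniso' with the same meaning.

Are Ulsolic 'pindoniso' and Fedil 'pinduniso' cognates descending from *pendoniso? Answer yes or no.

no

Derive the expected Fedil reflex of *pendoniso:
Fedil: *pendoniso > pindoniso > pinduniso > finduniso  (by vowel merger, pre-nasal raising, unconditioned shift)
The regular Fedil reflex would be 'finduniso', but the attested form is 'pinduniso'. The correspondence is irregular, so they are not cognates (the Fedil form has a different source).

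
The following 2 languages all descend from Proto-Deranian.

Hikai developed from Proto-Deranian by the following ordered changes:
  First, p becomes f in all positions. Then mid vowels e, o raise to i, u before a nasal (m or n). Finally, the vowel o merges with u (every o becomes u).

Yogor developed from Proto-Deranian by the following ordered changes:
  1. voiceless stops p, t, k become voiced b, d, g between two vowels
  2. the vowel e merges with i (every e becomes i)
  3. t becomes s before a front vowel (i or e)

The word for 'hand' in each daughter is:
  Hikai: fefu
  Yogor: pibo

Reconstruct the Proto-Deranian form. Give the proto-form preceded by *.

*pepo

Position 3: Hikai has f, Yogor has b. Taking the neighbouring segments as reconstructed: Hikai f could go back to *p or *f; Yogor b could go back to *p or *b — the one source consistent with every daughter is *p.
Position 2: Hikai has e, Yogor has i. Hikai preserves e here (none of its changes turn any other segment into e), so the proto-segment is *e.
Position 1: Hikai has f, Yogor has p. Yogor preserves p here (none of its changes turn any other segment into p), so the proto-segment is *p.
This points to *pepo. Verify forward in each daughter:
Hikai: start from *pepo.
  rule 1 (unconditioned shift): pepo → fefo
  rule 2: no change — fefo
  rule 3 (vowel merger): fefo → fefu
  ⇒ Hikai fefu
Yogor: *pepo > pebo > pibo  (by intervocalic voicing, vowel merger)
Only *pepo yields all of Hikai fefu, Yogor pibo.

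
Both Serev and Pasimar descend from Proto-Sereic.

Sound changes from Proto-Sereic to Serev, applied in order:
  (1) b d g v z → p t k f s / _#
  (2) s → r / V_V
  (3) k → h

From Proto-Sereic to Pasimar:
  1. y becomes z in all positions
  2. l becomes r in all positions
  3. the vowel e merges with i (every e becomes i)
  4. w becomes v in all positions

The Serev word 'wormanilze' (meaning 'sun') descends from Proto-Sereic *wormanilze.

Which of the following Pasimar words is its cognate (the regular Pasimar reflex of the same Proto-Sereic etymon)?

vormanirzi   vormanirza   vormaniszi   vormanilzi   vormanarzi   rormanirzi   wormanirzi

vormanirzi

Pasimar: *wormanilze > wormanirze > wormanirzi > vormanirzi  (by unconditioned shift, vowel merger, unconditioned shift)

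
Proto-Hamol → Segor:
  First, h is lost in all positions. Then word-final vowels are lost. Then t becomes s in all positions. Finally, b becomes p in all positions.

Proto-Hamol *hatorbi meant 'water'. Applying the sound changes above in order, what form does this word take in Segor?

Segor: *hatorbi
  hatorbi → atorbi   [h-loss]
  atorbi → atorb   [apocope]
  atorb → asorb   [unconditioned shift]
  asorb → asorp   [unconditioned shift]
  giving Segor asorp.

asorp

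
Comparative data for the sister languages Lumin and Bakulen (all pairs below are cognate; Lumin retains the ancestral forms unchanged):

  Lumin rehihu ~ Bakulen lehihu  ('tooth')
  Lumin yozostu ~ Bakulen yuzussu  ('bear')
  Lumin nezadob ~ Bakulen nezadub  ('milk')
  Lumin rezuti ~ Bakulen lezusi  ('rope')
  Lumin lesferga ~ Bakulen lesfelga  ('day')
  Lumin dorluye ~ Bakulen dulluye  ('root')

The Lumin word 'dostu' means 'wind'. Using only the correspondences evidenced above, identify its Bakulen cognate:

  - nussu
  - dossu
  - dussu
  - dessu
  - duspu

dussu

yozostu ~ yuzussu — Lumin o corresponds to Bakulen u after a consonant, before a consonant other than r, m, n, p, b, f, v.
yozostu ~ yuzussu — Lumin t corresponds to Bakulen s after a consonant, before a back vowel.
Applying these to Lumin 'dostu':
  dostu → dustu   (o→u after a consonant, before a consonant other than r, m, n, p, b, f, v)
  dustu → dussu   (t→s after a consonant, before a back vowel)
So the Bakulen cognate is 'dussu'.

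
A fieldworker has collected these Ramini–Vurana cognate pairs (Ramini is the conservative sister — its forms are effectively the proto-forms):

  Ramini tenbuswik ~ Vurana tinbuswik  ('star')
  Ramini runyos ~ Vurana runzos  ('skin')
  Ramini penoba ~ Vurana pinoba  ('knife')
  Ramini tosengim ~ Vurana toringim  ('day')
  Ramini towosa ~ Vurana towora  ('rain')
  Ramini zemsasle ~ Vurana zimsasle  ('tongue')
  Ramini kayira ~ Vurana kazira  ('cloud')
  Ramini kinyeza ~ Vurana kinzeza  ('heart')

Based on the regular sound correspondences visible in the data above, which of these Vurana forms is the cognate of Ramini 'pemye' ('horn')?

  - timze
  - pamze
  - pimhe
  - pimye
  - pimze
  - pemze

zemsasle ~ zimsasle — Ramini e corresponds to Vurana i after a consonant, before a nasal.
kinyeza ~ kinzeza — Ramini y corresponds to Vurana z after a consonant, before a front vowel.
Applying these to Ramini 'pemye':
  pemye → pimye   (e→i after a consonant, before a nasal)
  pimye → pimze   (y→z after a consonant, before a front vowel)
So the Vurana cognate is 'pimze'.

pimze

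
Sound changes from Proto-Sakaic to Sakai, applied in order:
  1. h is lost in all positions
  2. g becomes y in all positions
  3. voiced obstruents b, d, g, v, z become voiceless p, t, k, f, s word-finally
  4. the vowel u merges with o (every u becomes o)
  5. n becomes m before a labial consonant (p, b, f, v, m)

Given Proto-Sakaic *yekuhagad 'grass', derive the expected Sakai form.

yekoayat

Sakai: start from *yekuhagad.
  rule 1 (h-loss): yekuhagad → yekuagad
  rule 2 (unconditioned shift): yekuagad → yekuayad
  rule 3 (final devoicing): yekuayad → yekuayat
  rule 4 (vowel merger): yekuayat → yekoayat
  rule 5: no change — yekoayat
  ⇒ Sakai yekoayat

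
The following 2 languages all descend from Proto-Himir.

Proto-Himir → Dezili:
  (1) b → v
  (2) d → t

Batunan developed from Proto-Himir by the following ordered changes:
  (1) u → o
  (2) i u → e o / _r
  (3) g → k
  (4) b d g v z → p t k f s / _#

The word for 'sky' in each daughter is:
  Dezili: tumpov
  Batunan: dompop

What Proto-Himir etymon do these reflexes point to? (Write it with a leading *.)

Position 1: Dezili has t, Batunan has d. Batunan preserves d here (none of its changes turn any other segment into d), so the proto-segment is *d.
Position 2: Dezili has u, Batunan has o. Dezili preserves u here (none of its changes turn any other segment into u), so the proto-segment is *u.
Verify the candidate proto-form against each daughter:
Dezili: start from *dumpob.
  rule 1 (unconditioned shift): dumpob → dumpov
  rule 2 (unconditioned shift): dumpov → tumpov
  ⇒ Dezili tumpov
Batunan: *dumpob
  dumpob → dompob   [vowel merger]
  dompob (rule 2 does not apply)
  dompob (rule 3 does not apply)
  dompob → dompop   [final devoicing]
  giving Batunan dompop.
Only *dumpob yields all of Dezili tumpov, Batunan dompop.

*dumpob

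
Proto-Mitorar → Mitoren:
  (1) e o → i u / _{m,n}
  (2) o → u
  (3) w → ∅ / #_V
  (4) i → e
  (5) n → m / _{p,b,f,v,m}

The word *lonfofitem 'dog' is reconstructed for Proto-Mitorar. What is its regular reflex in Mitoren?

lumfufetem

Mitoren: start from *lonfofitem.
  rule 1 (pre-nasal raising): lonfofitem → lunfofitim
  rule 2 (vowel merger): lunfofitim → lunfufitim
  rule 3: no change — lunfufitim
  rule 4 (vowel merger): lunfufitim → lunfufetem
  rule 5 (nasal place assimilation): lunfufetem → lumfufetem
  ⇒ Mitoren lumfufetem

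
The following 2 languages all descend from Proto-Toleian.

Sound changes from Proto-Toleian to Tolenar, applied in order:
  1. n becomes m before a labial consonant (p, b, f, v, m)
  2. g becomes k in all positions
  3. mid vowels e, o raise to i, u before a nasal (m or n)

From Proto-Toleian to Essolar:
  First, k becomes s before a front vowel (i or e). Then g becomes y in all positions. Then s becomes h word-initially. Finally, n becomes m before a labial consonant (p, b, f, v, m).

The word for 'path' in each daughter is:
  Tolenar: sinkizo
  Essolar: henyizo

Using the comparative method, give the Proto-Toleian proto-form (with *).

*sengizo

Position 4: Tolenar has k, Essolar has y. Taking the neighbouring segments as reconstructed: Tolenar k could go back to *k or *g; Essolar y could go back to *g or *y — the one source consistent with every daughter is *g.
Position 2: Tolenar has i, Essolar has e. Essolar preserves e here (none of its changes turn any other segment into e), so the proto-segment is *e.
Position 1: Tolenar has s, Essolar has h. Tolenar preserves s here (none of its changes turn any other segment into s), so the proto-segment is *s.
The remaining positions agree across the daughters. Check the candidate against every language:
Tolenar: start from *sengizo.
  rule 1: no change — sengizo
  rule 2 (unconditioned shift): sengizo → senkizo
  rule 3 (pre-nasal raising): senkizo → sinkizo
  ⇒ Tolenar sinkizo
Essolar: start from *sengizo.
  rule 1: no change — sengizo
  rule 2 (unconditioned shift): sengizo → senyizo
  rule 3 (debuccalisation): senyizo → henyizo
  rule 4: no change — henyizo
  ⇒ Essolar henyizo
Only *sengizo yields all of Tolenar sinkizo, Essolar henyizo.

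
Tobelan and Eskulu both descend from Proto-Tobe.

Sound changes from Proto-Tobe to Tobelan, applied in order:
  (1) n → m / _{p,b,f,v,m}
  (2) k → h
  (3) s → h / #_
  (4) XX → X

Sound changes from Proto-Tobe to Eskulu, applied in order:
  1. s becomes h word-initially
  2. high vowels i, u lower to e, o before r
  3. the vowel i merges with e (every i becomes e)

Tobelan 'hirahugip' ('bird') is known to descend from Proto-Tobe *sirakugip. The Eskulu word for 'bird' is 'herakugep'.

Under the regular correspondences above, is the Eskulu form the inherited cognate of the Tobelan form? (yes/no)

Derive the expected Eskulu reflex of *sirakugip:
Eskulu: *sirakugip
  sirakugip → hirakugip   [debuccalisation]
  hirakugip → herakugip   [pre-rhotic lowering]
  herakugip → herakugep   [vowel merger]
  giving Eskulu herakugep.
Eskulu 'herakugep' matches the regular reflex exactly, so the pair is cognate.

yes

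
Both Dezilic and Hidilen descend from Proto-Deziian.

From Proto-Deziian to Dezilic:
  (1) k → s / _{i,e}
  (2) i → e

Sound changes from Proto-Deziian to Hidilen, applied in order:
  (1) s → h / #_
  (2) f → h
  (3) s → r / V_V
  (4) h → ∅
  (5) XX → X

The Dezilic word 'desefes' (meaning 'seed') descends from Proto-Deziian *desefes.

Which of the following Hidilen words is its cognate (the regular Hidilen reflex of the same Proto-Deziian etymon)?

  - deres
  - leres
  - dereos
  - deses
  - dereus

Hidilen: *desefes > desehes > derehes > derees > deres  (by unconditioned shift, rhotacism, h-loss, degemination)
Among the options, 'deres' alone shows every Hidilen change applied in order.

deres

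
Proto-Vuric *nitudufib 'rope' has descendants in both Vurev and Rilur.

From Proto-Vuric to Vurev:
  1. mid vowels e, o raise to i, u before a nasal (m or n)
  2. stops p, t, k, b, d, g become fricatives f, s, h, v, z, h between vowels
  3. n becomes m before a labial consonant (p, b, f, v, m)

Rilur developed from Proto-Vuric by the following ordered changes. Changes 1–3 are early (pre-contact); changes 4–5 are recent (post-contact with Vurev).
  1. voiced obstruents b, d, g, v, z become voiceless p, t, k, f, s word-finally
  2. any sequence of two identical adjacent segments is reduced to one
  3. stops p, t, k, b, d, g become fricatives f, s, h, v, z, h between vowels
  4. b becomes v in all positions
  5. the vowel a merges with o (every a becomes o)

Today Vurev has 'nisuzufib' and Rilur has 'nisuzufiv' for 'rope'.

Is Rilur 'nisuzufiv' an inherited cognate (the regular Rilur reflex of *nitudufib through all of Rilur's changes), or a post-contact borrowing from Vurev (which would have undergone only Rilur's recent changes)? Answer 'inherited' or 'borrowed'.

If inherited, *nitudufib would pass through all of Rilur's changes:
Rilur: *nitudufib > nitudufip > nisuzufip  (by final devoicing, intervocalic lenition)
If borrowed from Vurev 'nisuzufib' after the early changes, it would undergo only the recent ones:
  rule 4 (unconditioned shift): nisuzufib → nisuzufiv
  rule 5 (vowel merger): no change (nisuzufiv)
  ⇒ as a loan: nisuzufiv
Rilur 'nisuzufiv' matches the loan outcome 'nisuzufiv', not the inherited 'nisuzufip' — it skipped the early Rilur changes, so it was borrowed from Vurev.

borrowed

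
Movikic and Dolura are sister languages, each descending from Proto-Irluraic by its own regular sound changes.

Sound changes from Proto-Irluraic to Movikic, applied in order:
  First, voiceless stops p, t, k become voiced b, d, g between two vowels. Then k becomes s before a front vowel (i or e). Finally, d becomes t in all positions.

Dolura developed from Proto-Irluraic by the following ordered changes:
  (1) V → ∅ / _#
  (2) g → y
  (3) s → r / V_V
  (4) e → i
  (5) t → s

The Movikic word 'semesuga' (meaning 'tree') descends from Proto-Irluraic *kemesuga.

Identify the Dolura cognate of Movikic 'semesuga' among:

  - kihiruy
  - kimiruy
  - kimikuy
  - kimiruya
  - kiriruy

Dolura: start from *kemesuga.
  rule 1 (apocope): kemesuga → kemesug
  rule 2 (unconditioned shift): kemesug → kemesuy
  rule 3 (rhotacism): kemesuy → kemeruy
  rule 4 (vowel merger): kemeruy → kimiruy
  rule 5: no change — kimiruy
  ⇒ Dolura kimiruy
Among the options, 'kimiruy' alone shows every Dolura change applied in order.

kimiruy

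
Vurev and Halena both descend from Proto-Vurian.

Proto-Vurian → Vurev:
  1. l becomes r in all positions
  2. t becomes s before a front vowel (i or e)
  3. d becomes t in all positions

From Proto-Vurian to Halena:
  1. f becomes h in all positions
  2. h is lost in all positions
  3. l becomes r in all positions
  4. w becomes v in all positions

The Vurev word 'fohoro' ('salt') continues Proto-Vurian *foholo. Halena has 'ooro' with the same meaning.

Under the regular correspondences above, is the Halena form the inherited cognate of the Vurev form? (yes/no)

yes

Derive the expected Halena reflex of *foholo:
Halena: start from *foholo.
  rule 1 (unconditioned shift): foholo → hoholo
  rule 2 (h-loss): hoholo → oolo
  rule 3 (unconditioned shift): oolo → ooro
  rule 4: no change — ooro
  ⇒ Halena ooro
Halena 'ooro' matches the regular reflex exactly, so the pair is cognate.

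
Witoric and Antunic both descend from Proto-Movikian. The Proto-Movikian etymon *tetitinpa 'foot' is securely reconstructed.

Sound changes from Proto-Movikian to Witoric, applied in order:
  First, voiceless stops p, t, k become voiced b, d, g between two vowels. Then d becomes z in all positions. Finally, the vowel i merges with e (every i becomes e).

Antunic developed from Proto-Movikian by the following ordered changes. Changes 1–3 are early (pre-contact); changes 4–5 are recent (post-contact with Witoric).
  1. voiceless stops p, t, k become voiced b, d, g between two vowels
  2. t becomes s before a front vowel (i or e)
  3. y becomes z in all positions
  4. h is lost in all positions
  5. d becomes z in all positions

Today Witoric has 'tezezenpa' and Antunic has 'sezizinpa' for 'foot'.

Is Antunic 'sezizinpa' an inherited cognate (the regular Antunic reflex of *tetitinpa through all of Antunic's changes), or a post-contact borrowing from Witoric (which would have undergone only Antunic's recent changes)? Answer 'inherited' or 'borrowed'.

If inherited, *tetitinpa would pass through all of Antunic's changes:
Antunic: *tetitinpa
  tetitinpa → tedidinpa   [intervocalic voicing]
  tedidinpa → sedidinpa   [palatalisation]
  sedidinpa (rule 3 does not apply)
  sedidinpa (rule 4 does not apply)
  sedidinpa → sezizinpa   [unconditioned shift]
  giving Antunic sezizinpa.
If borrowed from Witoric 'tezezenpa' after the early changes, it would undergo only the recent ones:
  rule 4 (h-loss): no change (tezezenpa)
  rule 5 (unconditioned shift): no change (tezezenpa)
  ⇒ as a loan: tezezenpa
Antunic 'sezizinpa' matches the inherited outcome exactly, so it is an inherited cognate, not a loan.

inherited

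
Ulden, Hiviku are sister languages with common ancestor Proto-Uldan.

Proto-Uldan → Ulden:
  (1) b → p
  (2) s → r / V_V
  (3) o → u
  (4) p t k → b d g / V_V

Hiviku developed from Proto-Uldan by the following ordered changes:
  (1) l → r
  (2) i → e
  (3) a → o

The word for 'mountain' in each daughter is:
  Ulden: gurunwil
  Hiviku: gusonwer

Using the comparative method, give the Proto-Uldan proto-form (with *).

*gusonwil

Position 8: Ulden has l, Hiviku has r. Ulden preserves l here (none of its changes turn any other segment into l), so the proto-segment is *l.
Position 7: Ulden has i, Hiviku has e. Ulden preserves i here (none of its changes turn any other segment into i), so the proto-segment is *i.
Verify the candidate proto-form against each daughter:
Ulden: start from *gusonwil.
  rule 1: no change — gusonwil
  rule 2 (rhotacism): gusonwil → guronwil
  rule 3 (vowel merger): guronwil → gurunwil
  rule 4: no change — gurunwil
  ⇒ Ulden gurunwil
Hiviku: *gusonwil > gusonwir > gusonwer  (by unconditioned shift, vowel merger)
*gusonwil is the unique common source.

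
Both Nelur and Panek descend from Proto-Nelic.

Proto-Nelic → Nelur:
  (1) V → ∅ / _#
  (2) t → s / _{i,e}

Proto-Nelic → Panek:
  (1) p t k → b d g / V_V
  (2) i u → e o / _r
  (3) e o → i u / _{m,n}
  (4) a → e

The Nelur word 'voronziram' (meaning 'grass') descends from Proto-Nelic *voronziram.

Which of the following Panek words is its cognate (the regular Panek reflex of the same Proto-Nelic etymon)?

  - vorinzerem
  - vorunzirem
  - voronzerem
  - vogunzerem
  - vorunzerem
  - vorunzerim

vorunzerem

Panek: *voronziram
  voronziram (rule 1 does not apply)
  voronziram → voronzeram   [pre-rhotic lowering]
  voronzeram → vorunzeram   [pre-nasal raising]
  vorunzeram → vorunzerem   [vowel merger]
  giving Panek vorunzerem.
Only 'vorunzerem' matches the regular Panek development of *voronziram.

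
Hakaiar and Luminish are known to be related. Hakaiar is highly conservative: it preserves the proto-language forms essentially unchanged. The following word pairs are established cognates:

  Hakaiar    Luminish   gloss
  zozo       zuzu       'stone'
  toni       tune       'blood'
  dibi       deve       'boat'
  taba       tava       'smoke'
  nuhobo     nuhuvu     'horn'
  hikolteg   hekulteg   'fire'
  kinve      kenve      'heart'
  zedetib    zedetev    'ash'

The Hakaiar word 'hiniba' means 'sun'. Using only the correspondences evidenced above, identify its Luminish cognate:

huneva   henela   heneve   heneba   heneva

kinve ~ kenve — Hakaiar i corresponds to Luminish e after a consonant, before a nasal.
dibi ~ deve, zedetib ~ zedetev — Hakaiar i corresponds to Luminish e after a consonant, before a labial obstruent.
taba ~ tava — Hakaiar b corresponds to Luminish v between vowels (before a back vowel).
Applying these to Hakaiar 'hiniba':
  hiniba → heniba   (i→e after a consonant, before a nasal)
  heniba → heneba   (i→e after a consonant, before a labial obstruent)
  heneba → heneva   (b→v between vowels (before a back vowel))
So the Luminish cognate is 'heneva'.

heneva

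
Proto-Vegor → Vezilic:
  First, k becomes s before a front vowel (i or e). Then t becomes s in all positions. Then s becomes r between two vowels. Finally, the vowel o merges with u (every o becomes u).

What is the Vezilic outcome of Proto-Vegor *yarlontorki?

yarlunsursi

Vezilic: start from *yarlontorki.
  rule 1 (palatalisation): yarlontorki → yarlontorsi
  rule 2 (unconditioned shift): yarlontorsi → yarlonsorsi
  rule 3: no change — yarlonsorsi
  rule 4 (vowel merger): yarlonsorsi → yarlunsursi
  ⇒ Vezilic yarlunsursi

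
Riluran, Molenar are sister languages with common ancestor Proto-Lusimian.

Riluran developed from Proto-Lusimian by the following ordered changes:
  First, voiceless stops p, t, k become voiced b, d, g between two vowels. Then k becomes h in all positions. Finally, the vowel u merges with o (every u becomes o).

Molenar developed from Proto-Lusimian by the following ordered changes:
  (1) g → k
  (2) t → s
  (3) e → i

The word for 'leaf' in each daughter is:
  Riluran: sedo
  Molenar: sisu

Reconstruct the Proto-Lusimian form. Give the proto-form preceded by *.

Position 4: Riluran has o, Molenar has u. Molenar preserves u here (none of its changes turn any other segment into u), so the proto-segment is *u.
Position 3: Riluran has d, Molenar has s. Taking the neighbouring segments as reconstructed: Riluran d could go back to *t or *d; Molenar s could go back to *t or *s — the one source consistent with every daughter is *t.
This points to *setu. Verify forward in each daughter:
Riluran: start from *setu.
  rule 1 (intervocalic voicing): setu → sedu
  rule 2: no change — sedu
  rule 3 (vowel merger): sedu → sedo
  ⇒ Riluran sedo
Molenar: *setu > sesu > sisu  (by unconditioned shift, vowel merger)
*setu is the unique common source.

*setu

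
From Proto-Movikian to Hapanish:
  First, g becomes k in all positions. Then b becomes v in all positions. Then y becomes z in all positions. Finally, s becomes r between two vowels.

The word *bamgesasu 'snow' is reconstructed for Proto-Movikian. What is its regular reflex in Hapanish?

Hapanish: *bamgesasu
  bamgesasu → bamkesasu   [unconditioned shift]
  bamkesasu → vamkesasu   [unconditioned shift]
  vamkesasu (rule 3 does not apply)
  vamkesasu → vamkeraru   [rhotacism]
  giving Hapanish vamkeraru.

vamkeraru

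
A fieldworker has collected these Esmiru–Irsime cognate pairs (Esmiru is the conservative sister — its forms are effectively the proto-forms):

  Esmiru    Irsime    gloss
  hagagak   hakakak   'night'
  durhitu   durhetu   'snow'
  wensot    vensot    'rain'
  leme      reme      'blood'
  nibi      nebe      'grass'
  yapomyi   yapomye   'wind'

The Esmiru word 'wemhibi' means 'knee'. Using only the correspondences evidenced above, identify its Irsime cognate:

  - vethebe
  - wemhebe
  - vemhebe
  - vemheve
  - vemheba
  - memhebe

wensot ~ vensot — Esmiru w corresponds to Irsime v word-initially before a front vowel.
nibi ~ nebe — Esmiru i corresponds to Irsime e after a consonant, before a labial obstruent.
nibi ~ nebe, yapomyi ~ yapomye — Esmiru i corresponds to Irsime e word-finally.
Applying these to Esmiru 'wemhibi':
  wemhibi → vemhibi   (w→v word-initially before a front vowel)
  vemhibi → vemhebi   (i→e after a consonant, before a labial obstruent)
  vemhebi → vemhebe   (i→e word-finally)
So the Irsime cognate is 'vemhebe'.

vemhebe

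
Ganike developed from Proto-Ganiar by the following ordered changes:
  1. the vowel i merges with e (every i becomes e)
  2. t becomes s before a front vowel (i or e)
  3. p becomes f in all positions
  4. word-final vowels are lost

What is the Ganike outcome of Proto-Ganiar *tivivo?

Ganike: start from *tivivo.
  rule 1 (vowel merger): tivivo → tevevo
  rule 2 (palatalisation): tevevo → sevevo
  rule 3: no change — sevevo
  rule 4 (apocope): sevevo → sevev
  ⇒ Ganike sevev

sevev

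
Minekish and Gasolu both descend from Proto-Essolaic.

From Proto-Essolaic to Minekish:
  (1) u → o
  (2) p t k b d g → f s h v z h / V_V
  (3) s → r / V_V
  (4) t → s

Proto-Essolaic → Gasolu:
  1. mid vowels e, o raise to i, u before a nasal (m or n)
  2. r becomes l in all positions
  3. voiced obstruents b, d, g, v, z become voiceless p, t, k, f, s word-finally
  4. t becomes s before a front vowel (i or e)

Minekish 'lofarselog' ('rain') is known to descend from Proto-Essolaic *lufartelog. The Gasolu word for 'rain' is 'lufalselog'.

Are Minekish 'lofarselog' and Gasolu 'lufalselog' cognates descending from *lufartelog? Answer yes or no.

Derive the expected Gasolu reflex of *lufartelog:
Gasolu: start from *lufartelog.
  rule 1: no change — lufartelog
  rule 2 (unconditioned shift): lufartelog → lufaltelog
  rule 3 (final devoicing): lufaltelog → lufaltelok
  rule 4 (palatalisation): lufaltelok → lufalselok
  ⇒ Gasolu lufalselok
The regular Gasolu reflex would be 'lufalselok', but the attested form is 'lufalselog'. The correspondence is irregular, so they are not cognates (the Gasolu form has a different source).

no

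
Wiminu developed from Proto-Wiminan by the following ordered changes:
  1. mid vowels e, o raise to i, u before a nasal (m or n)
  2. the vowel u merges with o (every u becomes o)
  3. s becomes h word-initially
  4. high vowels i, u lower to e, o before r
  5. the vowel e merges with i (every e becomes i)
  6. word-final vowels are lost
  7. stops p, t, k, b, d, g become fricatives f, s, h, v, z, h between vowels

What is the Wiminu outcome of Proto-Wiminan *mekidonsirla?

mihizonsirl

Wiminu: start from *mekidonsirla.
  rule 1 (pre-nasal raising): mekidonsirla → mekidunsirla
  rule 2 (vowel merger): mekidunsirla → mekidonsirla
  rule 3: no change — mekidonsirla
  rule 4 (pre-rhotic lowering): mekidonsirla → mekidonserla
  rule 5 (vowel merger): mekidonserla → mikidonsirla
  rule 6 (apocope): mikidonsirla → mikidonsirl
  rule 7 (intervocalic lenition): mikidonsirl → mihizonsirl
  ⇒ Wiminu mihizonsirl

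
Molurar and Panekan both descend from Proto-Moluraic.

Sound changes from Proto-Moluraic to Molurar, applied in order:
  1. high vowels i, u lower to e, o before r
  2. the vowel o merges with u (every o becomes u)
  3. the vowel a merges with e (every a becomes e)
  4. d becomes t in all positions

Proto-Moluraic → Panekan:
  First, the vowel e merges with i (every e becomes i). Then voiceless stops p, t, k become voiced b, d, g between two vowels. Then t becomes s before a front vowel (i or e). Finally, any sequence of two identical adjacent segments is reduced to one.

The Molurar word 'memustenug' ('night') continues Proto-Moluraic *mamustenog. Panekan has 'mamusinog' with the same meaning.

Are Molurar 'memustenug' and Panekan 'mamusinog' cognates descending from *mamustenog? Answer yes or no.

Derive the expected Panekan reflex of *mamustenog:
Panekan: *mamustenog > mamustinog > mamussinog > mamusinog  (by vowel merger, palatalisation, degemination)
Panekan 'mamusinog' matches the regular reflex exactly, so the pair is cognate.

yes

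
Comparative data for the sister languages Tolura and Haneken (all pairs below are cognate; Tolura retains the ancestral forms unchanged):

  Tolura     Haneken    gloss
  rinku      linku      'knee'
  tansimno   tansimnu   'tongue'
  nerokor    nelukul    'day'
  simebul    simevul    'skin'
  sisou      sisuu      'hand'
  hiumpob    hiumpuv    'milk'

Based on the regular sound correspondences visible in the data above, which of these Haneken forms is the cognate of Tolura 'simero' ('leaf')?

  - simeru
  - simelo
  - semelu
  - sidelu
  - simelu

nerokor ~ nelukul — Tolura r corresponds to Haneken l between vowels (before a back vowel).
tansimno ~ tansimnu — Tolura o corresponds to Haneken u word-finally.
Applying these to Tolura 'simero':
  simero → simelo   (r→l between vowels (before a back vowel))
  simelo → simelu   (o→u word-finally)
So the Haneken cognate is 'simelu'.

simelu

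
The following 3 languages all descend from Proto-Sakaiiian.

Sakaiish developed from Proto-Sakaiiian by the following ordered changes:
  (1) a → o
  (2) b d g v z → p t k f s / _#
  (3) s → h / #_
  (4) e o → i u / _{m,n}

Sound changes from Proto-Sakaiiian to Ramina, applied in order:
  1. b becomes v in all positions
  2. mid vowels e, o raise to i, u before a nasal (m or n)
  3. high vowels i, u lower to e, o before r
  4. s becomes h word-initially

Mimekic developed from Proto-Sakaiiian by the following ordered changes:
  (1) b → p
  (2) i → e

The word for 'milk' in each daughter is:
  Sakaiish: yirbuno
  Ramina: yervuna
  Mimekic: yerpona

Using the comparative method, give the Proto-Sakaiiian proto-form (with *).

*yirbona

Position 7: Sakaiish has o, Ramina has a, Mimekic has a. Ramina preserves a here (none of its changes turn any other segment into a), so the proto-segment is *a.
Position 4: Sakaiish has b, Ramina has v, Mimekic has p. Sakaiish preserves b here (none of its changes turn any other segment into b), so the proto-segment is *b.
Continuing position by position gives *yirbona; check it forward:
Sakaiish: start from *yirbona.
  rule 1 (vowel merger): yirbona → yirbono
  rule 2: no change — yirbono
  rule 3: no change — yirbono
  rule 4 (pre-nasal raising): yirbono → yirbuno
  ⇒ Sakaiish yirbuno
Ramina: *yirbona > yirvona > yirvuna > yervuna  (by unconditioned shift, pre-nasal raising, pre-rhotic lowering)
Mimekic: start from *yirbona.
  rule 1 (unconditioned shift): yirbona → yirpona
  rule 2 (vowel merger): yirpona → yerpona
  ⇒ Mimekic yerpona
*yirbona is the unique common source.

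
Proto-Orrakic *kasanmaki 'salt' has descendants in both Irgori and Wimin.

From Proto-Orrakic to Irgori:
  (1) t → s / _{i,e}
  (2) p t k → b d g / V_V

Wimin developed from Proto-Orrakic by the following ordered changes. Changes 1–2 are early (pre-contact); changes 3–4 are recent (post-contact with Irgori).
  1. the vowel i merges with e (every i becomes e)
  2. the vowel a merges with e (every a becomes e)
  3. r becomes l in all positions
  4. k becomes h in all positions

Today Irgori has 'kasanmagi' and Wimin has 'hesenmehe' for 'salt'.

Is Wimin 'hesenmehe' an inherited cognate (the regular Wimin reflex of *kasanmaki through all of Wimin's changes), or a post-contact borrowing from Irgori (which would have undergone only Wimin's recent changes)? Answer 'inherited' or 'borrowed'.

If inherited, *kasanmaki would pass through all of Wimin's changes:
Wimin: *kasanmaki > kasanmake > kesenmeke > hesenmehe  (by vowel merger, vowel merger, unconditioned shift)
If borrowed from Irgori 'kasanmagi' after the early changes, it would undergo only the recent ones:
  rule 3 (unconditioned shift): no change (kasanmagi)
  rule 4 (unconditioned shift): kasanmagi → hasanmagi
  ⇒ as a loan: hasanmagi
Wimin 'hesenmehe' matches the inherited outcome exactly, so it is an inherited cognate, not a loan.

inherited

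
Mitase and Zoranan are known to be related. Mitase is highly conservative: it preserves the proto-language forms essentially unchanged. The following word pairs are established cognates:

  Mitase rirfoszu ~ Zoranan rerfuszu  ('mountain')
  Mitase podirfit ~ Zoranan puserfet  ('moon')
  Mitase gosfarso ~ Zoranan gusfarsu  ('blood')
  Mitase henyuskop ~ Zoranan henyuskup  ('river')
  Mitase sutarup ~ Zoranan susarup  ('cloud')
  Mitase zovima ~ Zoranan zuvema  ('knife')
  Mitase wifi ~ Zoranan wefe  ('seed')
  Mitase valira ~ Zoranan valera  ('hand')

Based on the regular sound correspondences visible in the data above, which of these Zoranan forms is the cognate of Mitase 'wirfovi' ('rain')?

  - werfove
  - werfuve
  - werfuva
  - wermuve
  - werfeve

rirfoszu ~ rerfuszu, podirfit ~ puserfet — Mitase i corresponds to Zoranan e after a consonant, before r.
zovima ~ zuvema — Mitase o corresponds to Zoranan u after a consonant, before a labial obstruent.
wifi ~ wefe — Mitase i corresponds to Zoranan e word-finally.
Applying these to Mitase 'wirfovi':
  wirfovi → werfovi   (i→e after a consonant, before r)
  werfovi → werfuvi   (o→u after a consonant, before a labial obstruent)
  werfuvi → werfuve   (i→e word-finally)
So the Zoranan cognate is 'werfuve'.

werfuve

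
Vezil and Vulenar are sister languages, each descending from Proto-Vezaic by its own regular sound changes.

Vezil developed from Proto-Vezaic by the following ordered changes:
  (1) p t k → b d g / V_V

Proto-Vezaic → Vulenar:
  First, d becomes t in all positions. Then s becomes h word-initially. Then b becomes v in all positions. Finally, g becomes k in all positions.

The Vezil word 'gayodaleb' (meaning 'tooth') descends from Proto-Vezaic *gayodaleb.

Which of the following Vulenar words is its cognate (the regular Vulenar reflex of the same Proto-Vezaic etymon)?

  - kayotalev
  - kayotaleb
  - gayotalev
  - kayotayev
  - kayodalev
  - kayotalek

Vulenar: start from *gayodaleb.
  rule 1 (unconditioned shift): gayodaleb → gayotaleb
  rule 2: no change — gayotaleb
  rule 3 (unconditioned shift): gayotaleb → gayotalev
  rule 4 (unconditioned shift): gayotalev → kayotalev
  ⇒ Vulenar kayotalev
Among the options, 'kayotalev' alone shows every Vulenar change applied in order.

kayotalev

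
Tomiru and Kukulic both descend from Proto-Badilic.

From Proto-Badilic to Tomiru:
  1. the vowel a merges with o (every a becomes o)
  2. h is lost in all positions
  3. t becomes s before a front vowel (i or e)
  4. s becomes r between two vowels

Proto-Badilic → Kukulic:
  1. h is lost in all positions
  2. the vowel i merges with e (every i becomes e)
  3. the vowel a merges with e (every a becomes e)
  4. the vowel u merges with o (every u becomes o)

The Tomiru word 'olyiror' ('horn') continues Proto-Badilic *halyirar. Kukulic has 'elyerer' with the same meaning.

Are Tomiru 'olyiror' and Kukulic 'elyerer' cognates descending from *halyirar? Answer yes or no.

Derive the expected Kukulic reflex of *halyirar:
Kukulic: start from *halyirar.
  rule 1 (h-loss): halyirar → alyirar
  rule 2 (vowel merger): alyirar → alyerar
  rule 3 (vowel merger): alyerar → elyerer
  rule 4: no change — elyerer
  ⇒ Kukulic elyerer
Kukulic 'elyerer' matches the regular reflex exactly, so the pair is cognate.

yes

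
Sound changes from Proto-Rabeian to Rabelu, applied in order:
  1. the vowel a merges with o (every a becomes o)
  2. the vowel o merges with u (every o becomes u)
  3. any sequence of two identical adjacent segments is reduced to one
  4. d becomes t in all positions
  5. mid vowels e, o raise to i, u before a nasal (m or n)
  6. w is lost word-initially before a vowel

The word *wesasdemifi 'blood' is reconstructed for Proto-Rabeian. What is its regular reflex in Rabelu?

Rabelu: start from *wesasdemifi.
  rule 1 (vowel merger): wesasdemifi → wesosdemifi
  rule 2 (vowel merger): wesosdemifi → wesusdemifi
  rule 3: no change — wesusdemifi
  rule 4 (unconditioned shift): wesusdemifi → wesustemifi
  rule 5 (pre-nasal raising): wesustemifi → wesustimifi
  rule 6 (glide loss): wesustimifi → esustimifi
  ⇒ Rabelu esustimifi

esustimifi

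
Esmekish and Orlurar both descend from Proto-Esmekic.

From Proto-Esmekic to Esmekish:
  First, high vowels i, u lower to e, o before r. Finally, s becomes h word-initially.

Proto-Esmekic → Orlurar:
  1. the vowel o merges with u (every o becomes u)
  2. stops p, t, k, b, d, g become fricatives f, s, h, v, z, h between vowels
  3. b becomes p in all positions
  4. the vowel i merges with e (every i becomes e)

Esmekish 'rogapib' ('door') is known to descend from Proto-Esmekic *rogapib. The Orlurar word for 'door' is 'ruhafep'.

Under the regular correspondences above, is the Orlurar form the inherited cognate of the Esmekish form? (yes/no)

Derive the expected Orlurar reflex of *rogapib:
Orlurar: start from *rogapib.
  rule 1 (vowel merger): rogapib → rugapib
  rule 2 (intervocalic lenition): rugapib → ruhafib
  rule 3 (unconditioned shift): ruhafib → ruhafip
  rule 4 (vowel merger): ruhafip → ruhafep
  ⇒ Orlurar ruhafep
Orlurar 'ruhafep' matches the regular reflex exactly, so the pair is cognate.

yes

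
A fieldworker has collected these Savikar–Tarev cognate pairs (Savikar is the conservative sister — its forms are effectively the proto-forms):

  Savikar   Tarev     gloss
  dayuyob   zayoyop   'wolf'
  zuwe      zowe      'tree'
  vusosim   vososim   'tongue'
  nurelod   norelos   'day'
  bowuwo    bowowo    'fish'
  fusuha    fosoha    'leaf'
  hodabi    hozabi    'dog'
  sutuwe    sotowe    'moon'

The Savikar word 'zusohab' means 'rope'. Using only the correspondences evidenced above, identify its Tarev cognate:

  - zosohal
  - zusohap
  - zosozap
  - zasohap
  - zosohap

zosohap

dayuyob ~ zayoyop, zuwe ~ zowe — Savikar u corresponds to Tarev o after a consonant, before a consonant other than r, m, n, p, b, f, v.
dayuyob ~ zayoyop — Savikar b corresponds to Tarev p word-finally.
Applying these to Savikar 'zusohab':
  zusohab → zosohab   (u→o after a consonant, before a consonant other than r, m, n, p, b, f, v)
  zosohab → zosohap   (b→p word-finally)
So the Tarev cognate is 'zosohap'.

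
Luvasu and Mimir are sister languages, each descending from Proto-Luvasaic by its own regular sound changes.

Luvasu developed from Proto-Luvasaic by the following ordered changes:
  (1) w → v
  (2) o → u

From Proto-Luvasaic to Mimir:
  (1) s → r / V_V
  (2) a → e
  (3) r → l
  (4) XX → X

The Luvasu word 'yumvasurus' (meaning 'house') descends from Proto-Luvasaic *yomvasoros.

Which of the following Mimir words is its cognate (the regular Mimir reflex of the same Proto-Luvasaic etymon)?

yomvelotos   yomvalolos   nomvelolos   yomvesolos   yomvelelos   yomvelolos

Mimir: *yomvasoros
  yomvasoros → yomvaroros   [rhotacism]
  yomvaroros → yomveroros   [vowel merger]
  yomveroros → yomvelolos   [unconditioned shift]
  yomvelolos (rule 4 does not apply)
  giving Mimir yomvelolos.
Among the options, 'yomvelolos' alone shows every Mimir change applied in order.

yomvelolos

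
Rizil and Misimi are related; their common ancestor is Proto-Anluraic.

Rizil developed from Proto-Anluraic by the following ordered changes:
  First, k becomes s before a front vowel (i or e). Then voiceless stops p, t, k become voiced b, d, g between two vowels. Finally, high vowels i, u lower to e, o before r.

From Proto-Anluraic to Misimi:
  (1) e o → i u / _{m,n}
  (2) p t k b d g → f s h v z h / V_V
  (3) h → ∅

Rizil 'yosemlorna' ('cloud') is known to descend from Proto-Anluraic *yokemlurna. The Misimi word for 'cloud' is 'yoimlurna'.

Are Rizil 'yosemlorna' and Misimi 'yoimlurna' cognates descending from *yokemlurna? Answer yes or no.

Derive the expected Misimi reflex of *yokemlurna:
Misimi: *yokemlurna > yokimlurna > yohimlurna > yoimlurna  (by pre-nasal raising, intervocalic lenition, h-loss)
Misimi 'yoimlurna' matches the regular reflex exactly, so the pair is cognate.

yes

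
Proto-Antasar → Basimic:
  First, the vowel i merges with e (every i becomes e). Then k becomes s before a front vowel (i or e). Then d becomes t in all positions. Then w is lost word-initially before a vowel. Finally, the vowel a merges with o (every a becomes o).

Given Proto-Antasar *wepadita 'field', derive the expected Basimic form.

epoteto

Basimic: start from *wepadita.
  rule 1 (vowel merger): wepadita → wepadeta
  rule 2: no change — wepadeta
  rule 3 (unconditioned shift): wepadeta → wepateta
  rule 4 (glide loss): wepateta → epateta
  rule 5 (vowel merger): epateta → epoteto
  ⇒ Basimic epoteto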